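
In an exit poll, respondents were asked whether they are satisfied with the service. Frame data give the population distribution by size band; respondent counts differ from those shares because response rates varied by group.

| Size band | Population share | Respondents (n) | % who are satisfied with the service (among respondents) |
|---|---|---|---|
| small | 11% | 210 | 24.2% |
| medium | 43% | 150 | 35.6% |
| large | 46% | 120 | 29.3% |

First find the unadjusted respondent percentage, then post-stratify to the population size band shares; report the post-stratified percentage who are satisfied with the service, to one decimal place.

Naive respondent-only estimate (weights = respondent counts):
  (210/480)×24.2 + (150/480)×35.6 + (120/480)×29.3 = 29.0375%
Post-stratified estimate weights by population shares:
  0.11×24.2 + 0.43×35.6 + 0.46×29.3 = 31.448%

31.4%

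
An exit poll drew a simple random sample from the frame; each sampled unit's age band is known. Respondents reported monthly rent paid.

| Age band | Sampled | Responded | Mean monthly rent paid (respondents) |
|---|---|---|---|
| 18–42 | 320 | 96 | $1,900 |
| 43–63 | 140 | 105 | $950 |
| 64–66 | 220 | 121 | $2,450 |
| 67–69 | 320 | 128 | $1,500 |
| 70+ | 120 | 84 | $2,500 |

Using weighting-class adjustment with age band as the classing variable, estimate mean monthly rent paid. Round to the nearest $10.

Class response rates: 18–42 96/320 = 30%, 43–63 105/140 = 75%, 64–66 121/220 = 55%, 67–69 128/320 = 40%, 70+ 84/120 = 70%.
Weighting each respondent by the inverse class response rate inflates each class back to its sampled size, so the class weight is n_sampled:
  18–42: 320 × 1900 = 608,000
  43–63: 140 × 950 = 133,000
  64–66: 220 × 2450 = 539,000
  67–69: 320 × 1500 = 480,000
  70+: 120 × 2500 = 300,000
Adjusted estimate = 2,060,000 / 1,120 = 1839.29 → $1,840.

$1,840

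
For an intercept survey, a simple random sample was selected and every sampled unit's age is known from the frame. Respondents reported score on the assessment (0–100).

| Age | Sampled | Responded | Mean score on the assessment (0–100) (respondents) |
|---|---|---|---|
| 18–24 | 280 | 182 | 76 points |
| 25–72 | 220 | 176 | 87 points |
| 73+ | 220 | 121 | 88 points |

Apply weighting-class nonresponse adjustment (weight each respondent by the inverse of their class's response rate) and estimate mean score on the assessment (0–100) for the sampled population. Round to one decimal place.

83.0

Response rates by class: 18–24 182/280 = 65%, 25–72 176/220 = 80%, 73+ 121/220 = 55%.
Inverse-response-rate weighting restores each class to its sampled count, so class totals weight by n_sampled:
  18–24: 280 × 76 = 21,280
  25–72: 220 × 87 = 19,140
  73+: 220 × 88 = 19,360
Adjusted estimate = 59,780 / 720 = 83.0278 → 83.0.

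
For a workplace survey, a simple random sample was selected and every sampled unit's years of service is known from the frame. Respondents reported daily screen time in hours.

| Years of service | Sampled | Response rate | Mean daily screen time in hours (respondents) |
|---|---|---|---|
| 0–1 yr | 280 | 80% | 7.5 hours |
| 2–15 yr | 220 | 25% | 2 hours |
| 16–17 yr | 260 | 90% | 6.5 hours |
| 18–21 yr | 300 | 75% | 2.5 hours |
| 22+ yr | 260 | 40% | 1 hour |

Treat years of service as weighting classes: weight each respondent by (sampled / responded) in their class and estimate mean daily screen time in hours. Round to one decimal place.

Each respondent's weight = sampled/responded in their class; summing within a class gives n_sampled, so:
  0–1 yr: 280 × 7.5 = 2100
  2–15 yr: 220 × 2 = 440
  16–17 yr: 260 × 6.5 = 1690
  18–21 yr: 300 × 2.5 = 750
  22+ yr: 260 × 1 = 260
Adjusted estimate = 5240 / 1,320 = 3.9697 → 4.0.

4.0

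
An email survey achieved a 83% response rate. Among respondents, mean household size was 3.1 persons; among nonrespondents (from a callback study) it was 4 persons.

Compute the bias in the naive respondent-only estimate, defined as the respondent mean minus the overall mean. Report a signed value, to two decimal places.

-0.15

Nonresponse fraction = 1 − 0.83 = 0.17.
Bias = (nonresponse fraction) × (respondent mean − nonrespondent mean)
     = 0.17 × (3.1 − 4) = 0.17 × -0.9 = -0.153.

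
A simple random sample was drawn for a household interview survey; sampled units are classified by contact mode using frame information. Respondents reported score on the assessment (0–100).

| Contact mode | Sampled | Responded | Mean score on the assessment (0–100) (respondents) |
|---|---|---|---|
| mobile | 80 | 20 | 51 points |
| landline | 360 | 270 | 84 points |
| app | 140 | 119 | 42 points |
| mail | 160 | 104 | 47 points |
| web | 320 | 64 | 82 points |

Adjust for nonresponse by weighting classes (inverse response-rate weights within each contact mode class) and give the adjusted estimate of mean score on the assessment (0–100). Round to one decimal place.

69.8

Class response rates: mobile 20/80 = 25%, landline 270/360 = 75%, app 119/140 = 85%, mail 104/160 = 65%, web 64/320 = 20%.
Weighting each respondent by the inverse class response rate inflates each class back to its sampled size, so the class weight is n_sampled:
  mobile: 80 × 51 = 4080
  landline: 360 × 84 = 30,240
  app: 140 × 42 = 5880
  mail: 160 × 47 = 7520
  web: 320 × 82 = 26,240
Adjusted estimate = 73,960 / 1,060 = 69.7736 → 69.8.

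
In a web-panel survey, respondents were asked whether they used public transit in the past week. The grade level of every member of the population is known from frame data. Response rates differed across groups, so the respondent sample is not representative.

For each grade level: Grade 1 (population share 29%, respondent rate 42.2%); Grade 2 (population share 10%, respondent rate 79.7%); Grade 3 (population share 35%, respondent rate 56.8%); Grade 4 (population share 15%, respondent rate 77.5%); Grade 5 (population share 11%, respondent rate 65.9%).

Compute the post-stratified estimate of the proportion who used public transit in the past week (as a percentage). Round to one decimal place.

59.0%

Each cell contributes population-share × respondent value:
  Grade 1: 0.29 × 42.2 = 12.238
  Grade 2: 0.1 × 79.7 = 7.97
  Grade 3: 0.35 × 56.8 = 19.88
  Grade 4: 0.15 × 77.5 = 11.625
  Grade 5: 0.11 × 65.9 = 7.249
Post-stratified estimate = 58.962 → 59.0%.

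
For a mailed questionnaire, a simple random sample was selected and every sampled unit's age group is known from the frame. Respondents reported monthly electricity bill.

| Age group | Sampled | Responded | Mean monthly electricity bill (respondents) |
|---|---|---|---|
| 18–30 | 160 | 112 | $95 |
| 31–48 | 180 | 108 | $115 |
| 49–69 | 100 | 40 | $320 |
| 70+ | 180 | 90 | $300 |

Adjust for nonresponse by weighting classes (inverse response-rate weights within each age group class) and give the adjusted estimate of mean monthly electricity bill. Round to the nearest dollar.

Class response rates: 18–30 112/160 = 70%, 31–48 108/180 = 60%, 49–69 40/100 = 40%, 70+ 90/180 = 50%.
Inverse-response-rate weighting restores each class to its sampled count, so class totals weight by n_sampled:
  18–30: 160 × 95 = 15,200
  31–48: 180 × 115 = 20,700
  49–69: 100 × 320 = 32,000
  70+: 180 × 300 = 54,000
Adjusted estimate = 121,900 / 620 = 196.613 → $197.

$197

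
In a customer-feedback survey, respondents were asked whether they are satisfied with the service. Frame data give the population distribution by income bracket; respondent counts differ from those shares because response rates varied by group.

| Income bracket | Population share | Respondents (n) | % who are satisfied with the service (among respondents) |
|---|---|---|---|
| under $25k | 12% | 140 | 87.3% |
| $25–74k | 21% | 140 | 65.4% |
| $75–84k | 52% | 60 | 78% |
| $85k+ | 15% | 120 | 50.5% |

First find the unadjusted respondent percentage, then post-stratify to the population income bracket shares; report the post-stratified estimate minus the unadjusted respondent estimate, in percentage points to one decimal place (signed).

Without adjustment, the pooled respondent share is:
  (140/460)×87.3 + (140/460)×65.4 + (60/460)×78 + (120/460)×50.5 = 69.8217%
Post-stratified estimate weights by population shares:
  0.12×87.3 + 0.21×65.4 + 0.52×78 + 0.15×50.5 = 72.345%
Difference = 72.345 − 69.8217 = 2.5233 pp.

+2.5 percentage points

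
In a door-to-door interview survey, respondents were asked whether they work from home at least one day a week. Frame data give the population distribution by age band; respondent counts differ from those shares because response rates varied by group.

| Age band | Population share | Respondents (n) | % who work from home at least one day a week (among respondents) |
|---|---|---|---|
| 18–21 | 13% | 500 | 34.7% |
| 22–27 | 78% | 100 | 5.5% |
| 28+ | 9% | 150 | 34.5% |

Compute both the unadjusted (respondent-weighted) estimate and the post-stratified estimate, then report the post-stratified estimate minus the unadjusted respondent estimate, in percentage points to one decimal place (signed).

Unadjusted (pooled respondent) estimate weights by respondent counts:
  (500/750)×34.7 + (100/750)×5.5 + (150/750)×34.5 = 30.7667%
Reweighting by population age band shares:
  0.13×34.7 + 0.78×5.5 + 0.09×34.5 = 11.906%
Difference = 11.906 − 30.7667 = -18.8607 pp.

-18.9 percentage points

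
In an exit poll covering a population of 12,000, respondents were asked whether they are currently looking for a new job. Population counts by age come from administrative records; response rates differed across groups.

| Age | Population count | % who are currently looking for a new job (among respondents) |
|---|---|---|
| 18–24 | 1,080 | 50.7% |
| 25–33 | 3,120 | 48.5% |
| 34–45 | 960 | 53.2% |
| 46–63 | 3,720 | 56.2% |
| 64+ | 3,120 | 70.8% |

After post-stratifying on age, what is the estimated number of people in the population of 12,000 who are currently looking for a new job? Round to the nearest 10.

Estimated count per cell = population count × respondent percentage:
  18–24: 1,080 × 50.7% = 547.56
  25–33: 3,120 × 48.5% = 1513.2
  34–45: 960 × 53.2% = 510.72
  46–63: 3,720 × 56.2% = 2090.64
  64+: 3,120 × 70.8% = 2208.96
Estimated total = 6871.08 → 6,870.

6,870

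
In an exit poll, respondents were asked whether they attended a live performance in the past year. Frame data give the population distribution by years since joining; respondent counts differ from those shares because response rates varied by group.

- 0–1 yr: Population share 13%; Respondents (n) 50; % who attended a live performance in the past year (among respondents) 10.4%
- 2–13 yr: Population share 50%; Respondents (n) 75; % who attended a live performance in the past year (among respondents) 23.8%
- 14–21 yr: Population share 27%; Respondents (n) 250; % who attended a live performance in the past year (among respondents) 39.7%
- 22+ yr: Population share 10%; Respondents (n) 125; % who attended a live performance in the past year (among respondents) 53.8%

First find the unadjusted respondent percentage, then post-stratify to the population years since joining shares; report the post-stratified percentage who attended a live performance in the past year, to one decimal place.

Naive respondent-only estimate (weights = respondent counts):
  (50/500)×10.4 + (75/500)×23.8 + (250/500)×39.7 + (125/500)×53.8 = 37.91%
Reweighting by population years since joining shares:
  0.13×10.4 + 0.5×23.8 + 0.27×39.7 + 0.1×53.8 = 29.351%

29.4%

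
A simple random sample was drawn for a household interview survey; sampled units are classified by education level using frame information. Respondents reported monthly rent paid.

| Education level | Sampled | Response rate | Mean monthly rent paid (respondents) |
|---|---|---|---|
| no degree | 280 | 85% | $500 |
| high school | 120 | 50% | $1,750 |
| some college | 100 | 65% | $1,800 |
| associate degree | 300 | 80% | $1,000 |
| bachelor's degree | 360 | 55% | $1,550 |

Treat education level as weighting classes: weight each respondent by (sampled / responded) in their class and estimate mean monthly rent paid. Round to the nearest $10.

Inverse-response-rate weighting restores each class to its sampled count, so class totals weight by n_sampled:
  no degree: 280 × 500 = 140,000
  high school: 120 × 1750 = 210,000
  some college: 100 × 1800 = 180,000
  associate degree: 300 × 1000 = 300,000
  bachelor's degree: 360 × 1550 = 558,000
Adjusted estimate = 1,388,000 / 1,160 = 1196.55 → $1,200.

$1,200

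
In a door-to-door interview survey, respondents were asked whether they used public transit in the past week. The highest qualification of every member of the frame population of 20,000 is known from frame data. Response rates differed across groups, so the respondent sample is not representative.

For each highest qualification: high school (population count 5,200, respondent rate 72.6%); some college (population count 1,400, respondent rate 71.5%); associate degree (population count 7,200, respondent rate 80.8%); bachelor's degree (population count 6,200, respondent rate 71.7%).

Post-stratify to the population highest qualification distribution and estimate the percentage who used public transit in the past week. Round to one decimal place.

75.2%

Each cell contributes population-share × respondent value:
  high school: (5,200/20,000) × 72.6 = 18.876
  some college: (1,400/20,000) × 71.5 = 5.005
  associate degree: (7,200/20,000) × 80.8 = 29.088
  bachelor's degree: (6,200/20,000) × 71.7 = 22.227
Post-stratified estimate = 75.196 → 75.2%.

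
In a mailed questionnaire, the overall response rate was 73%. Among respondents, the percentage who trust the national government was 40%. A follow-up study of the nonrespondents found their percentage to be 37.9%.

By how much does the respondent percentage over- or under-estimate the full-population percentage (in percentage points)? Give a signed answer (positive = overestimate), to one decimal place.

+0.6 percentage points

Nonresponse fraction = 1 − 0.73 = 0.27.
Bias = (nonresponse fraction) × (respondent percentage − nonrespondent percentage)
     = 0.27 × (40 − 37.9) = 0.27 × 2.1 = 0.567.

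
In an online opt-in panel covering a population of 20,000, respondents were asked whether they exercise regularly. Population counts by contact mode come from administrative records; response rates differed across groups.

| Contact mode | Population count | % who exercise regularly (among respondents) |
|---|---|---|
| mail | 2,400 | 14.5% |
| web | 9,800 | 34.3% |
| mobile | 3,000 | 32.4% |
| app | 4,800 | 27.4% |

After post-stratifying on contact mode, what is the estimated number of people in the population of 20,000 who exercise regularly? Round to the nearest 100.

Apply each group's respondent rate to its population count:
  mail: 2,400 × 14.5% = 348
  web: 9,800 × 34.3% = 3361.4
  mobile: 3,000 × 32.4% = 972
  app: 4,800 × 27.4% = 1315.2
Estimated total = 5996.6 → 6,000.

6,000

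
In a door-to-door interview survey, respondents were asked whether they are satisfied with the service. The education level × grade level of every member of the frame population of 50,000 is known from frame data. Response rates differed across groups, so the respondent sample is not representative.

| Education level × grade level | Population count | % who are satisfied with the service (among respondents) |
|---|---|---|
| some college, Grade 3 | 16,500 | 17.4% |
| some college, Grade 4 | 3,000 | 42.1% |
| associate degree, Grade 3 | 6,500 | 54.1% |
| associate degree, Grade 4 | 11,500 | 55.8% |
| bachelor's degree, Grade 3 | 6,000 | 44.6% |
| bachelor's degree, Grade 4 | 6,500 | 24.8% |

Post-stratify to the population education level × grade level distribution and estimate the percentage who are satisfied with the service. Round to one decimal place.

Post-stratification weights by population share, not respondent share:
  some college, Grade 3: (16,500/50,000) × 17.4 = 5.742
  some college, Grade 4: (3,000/50,000) × 42.1 = 2.526
  associate degree, Grade 3: (6,500/50,000) × 54.1 = 7.033
  associate degree, Grade 4: (11,500/50,000) × 55.8 = 12.834
  bachelor's degree, Grade 3: (6,000/50,000) × 44.6 = 5.352
  bachelor's degree, Grade 4: (6,500/50,000) × 24.8 = 3.224
Post-stratified estimate = 36.711 → 36.7%.

36.7%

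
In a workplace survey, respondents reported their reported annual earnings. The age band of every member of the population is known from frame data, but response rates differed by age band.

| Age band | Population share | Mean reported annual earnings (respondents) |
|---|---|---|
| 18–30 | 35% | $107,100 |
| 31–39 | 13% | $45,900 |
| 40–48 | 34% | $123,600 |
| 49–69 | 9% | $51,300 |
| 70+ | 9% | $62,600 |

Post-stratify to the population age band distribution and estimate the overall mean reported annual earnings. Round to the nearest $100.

Weight each group's respondent value by its population share:
  18–30: 0.35 × 107,100 = 37,485
  31–39: 0.13 × 45,900 = 5967
  40–48: 0.34 × 123,600 = 42,024
  49–69: 0.09 × 51,300 = 4617
  70+: 0.09 × 62,600 = 5634
Post-stratified estimate = 95,727 → $95,700.

$95,700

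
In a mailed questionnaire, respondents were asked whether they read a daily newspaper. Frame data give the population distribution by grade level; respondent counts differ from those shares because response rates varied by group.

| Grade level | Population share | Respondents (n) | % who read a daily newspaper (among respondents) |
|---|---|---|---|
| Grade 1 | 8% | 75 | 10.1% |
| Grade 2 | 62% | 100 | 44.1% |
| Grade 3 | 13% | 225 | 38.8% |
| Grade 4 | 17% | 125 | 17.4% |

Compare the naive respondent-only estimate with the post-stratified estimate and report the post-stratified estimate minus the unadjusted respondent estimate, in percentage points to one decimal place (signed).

Without adjustment, the pooled respondent share is:
  (75/525)×10.1 + (100/525)×44.1 + (225/525)×38.8 + (125/525)×17.4 = 30.6143%
Post-stratified estimate weights by population shares:
  0.08×10.1 + 0.62×44.1 + 0.13×38.8 + 0.17×17.4 = 36.152%
Difference = 36.152 − 30.6143 = 5.5377 pp.

+5.5 percentage points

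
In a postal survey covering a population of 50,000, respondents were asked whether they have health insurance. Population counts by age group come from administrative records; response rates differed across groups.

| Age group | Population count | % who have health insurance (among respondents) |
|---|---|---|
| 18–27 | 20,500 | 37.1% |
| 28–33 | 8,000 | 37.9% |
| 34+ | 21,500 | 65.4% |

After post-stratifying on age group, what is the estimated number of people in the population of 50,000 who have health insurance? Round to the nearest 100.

Each cell contributes its population count × the respondent rate:
  18–27: 20,500 × 37.1% = 7605.5
  28–33: 8,000 × 37.9% = 3032
  34+: 21,500 × 65.4% = 14,061
Estimated total = 24698.5 → 24,700.

24,700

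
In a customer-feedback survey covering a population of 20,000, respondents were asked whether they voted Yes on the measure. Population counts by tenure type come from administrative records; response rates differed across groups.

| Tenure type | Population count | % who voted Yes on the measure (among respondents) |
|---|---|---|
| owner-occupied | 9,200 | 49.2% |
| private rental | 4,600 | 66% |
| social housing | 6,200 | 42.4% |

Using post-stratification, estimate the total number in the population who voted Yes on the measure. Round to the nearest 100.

10,200

Each cell contributes its population count × the respondent rate:
  owner-occupied: 9,200 × 49.2% = 4526.4
  private rental: 4,600 × 66% = 3036
  social housing: 6,200 × 42.4% = 2628.8
Estimated total = 10191.2 → 10,200.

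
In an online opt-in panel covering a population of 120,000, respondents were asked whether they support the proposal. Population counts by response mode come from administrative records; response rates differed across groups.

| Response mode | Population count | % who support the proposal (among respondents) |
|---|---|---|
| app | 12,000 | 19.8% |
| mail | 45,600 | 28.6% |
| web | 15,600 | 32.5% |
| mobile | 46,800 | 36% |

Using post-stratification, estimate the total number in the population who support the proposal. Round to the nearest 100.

Each cell contributes its population count × the respondent rate:
  app: 12,000 × 19.8% = 2376
  mail: 45,600 × 28.6% = 13041.6
  web: 15,600 × 32.5% = 5070
  mobile: 46,800 × 36% = 16,848
Estimated total = 37335.6 → 37,300.

37,300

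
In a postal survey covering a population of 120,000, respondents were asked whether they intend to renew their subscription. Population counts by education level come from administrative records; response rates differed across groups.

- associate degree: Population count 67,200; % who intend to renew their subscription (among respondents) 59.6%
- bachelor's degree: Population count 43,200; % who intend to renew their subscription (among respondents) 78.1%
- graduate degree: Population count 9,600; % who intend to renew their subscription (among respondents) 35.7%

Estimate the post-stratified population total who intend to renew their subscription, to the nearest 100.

Each cell contributes its population count × the respondent rate:
  associate degree: 67,200 × 59.6% = 40051.2
  bachelor's degree: 43,200 × 78.1% = 33739.2
  graduate degree: 9,600 × 35.7% = 3427.2
Estimated total = 77217.6 → 77,200.

77,200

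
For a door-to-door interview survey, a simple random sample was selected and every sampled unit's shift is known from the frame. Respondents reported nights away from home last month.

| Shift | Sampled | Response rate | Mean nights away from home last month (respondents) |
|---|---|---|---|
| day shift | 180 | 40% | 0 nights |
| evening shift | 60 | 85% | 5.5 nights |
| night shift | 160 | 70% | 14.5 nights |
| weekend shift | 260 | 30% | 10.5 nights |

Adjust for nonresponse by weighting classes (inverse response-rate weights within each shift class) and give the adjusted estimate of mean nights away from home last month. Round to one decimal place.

With weight = n_sampled/n_responded per class, the weighted class total is n_sampled:
  day shift: 180 × 0 = 0
  evening shift: 60 × 5.5 = 330
  night shift: 160 × 14.5 = 2320
  weekend shift: 260 × 10.5 = 2730
Adjusted estimate = 5380 / 660 = 8.15151 → 8.2.

8.2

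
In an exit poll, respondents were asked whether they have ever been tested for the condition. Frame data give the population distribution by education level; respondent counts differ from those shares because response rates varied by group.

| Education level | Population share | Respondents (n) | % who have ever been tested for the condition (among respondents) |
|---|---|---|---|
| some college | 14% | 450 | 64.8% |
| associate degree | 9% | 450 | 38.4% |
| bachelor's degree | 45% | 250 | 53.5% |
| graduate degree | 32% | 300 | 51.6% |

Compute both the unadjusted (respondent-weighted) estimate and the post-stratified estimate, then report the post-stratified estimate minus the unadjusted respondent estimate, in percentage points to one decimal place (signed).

+1.2 percentage points

Naive respondent-only estimate (weights = respondent counts):
  (450/1450)×64.8 + (450/1450)×38.4 + (250/1450)×53.5 + (300/1450)×51.6 = 51.9276%
Post-stratifying to population shares instead:
  0.14×64.8 + 0.09×38.4 + 0.45×53.5 + 0.32×51.6 = 53.115%
Difference = 53.115 − 51.9276 = 1.1874 pp.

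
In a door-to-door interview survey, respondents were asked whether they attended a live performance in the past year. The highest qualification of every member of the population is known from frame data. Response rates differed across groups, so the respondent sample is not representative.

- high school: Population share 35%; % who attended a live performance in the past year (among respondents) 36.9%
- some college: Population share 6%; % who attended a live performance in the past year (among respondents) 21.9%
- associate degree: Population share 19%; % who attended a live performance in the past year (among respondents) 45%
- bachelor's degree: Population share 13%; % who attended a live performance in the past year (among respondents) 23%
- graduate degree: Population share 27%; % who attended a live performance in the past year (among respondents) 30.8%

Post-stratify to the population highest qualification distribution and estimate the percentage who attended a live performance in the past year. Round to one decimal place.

34.1%

Reweight to the known highest qualification distribution:
  high school: 0.35 × 36.9 = 12.915
  some college: 0.06 × 21.9 = 1.314
  associate degree: 0.19 × 45 = 8.55
  bachelor's degree: 0.13 × 23 = 2.99
  graduate degree: 0.27 × 30.8 = 8.316
Post-stratified estimate = 34.085 → 34.1%.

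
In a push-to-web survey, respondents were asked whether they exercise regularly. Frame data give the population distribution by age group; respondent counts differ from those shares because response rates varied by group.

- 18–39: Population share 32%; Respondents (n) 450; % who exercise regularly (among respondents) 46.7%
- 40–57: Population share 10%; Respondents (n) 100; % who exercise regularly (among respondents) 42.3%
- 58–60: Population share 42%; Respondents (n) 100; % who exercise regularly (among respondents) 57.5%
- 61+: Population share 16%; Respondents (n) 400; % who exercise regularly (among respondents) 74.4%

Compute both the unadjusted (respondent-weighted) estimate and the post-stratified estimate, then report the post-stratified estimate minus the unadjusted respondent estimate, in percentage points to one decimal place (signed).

-2.6 percentage points

Naive respondent-only estimate (weights = respondent counts):
  (450/1050)×46.7 + (100/1050)×42.3 + (100/1050)×57.5 + (400/1050)×74.4 = 57.8619%
Post-stratifying to population shares instead:
  0.32×46.7 + 0.1×42.3 + 0.42×57.5 + 0.16×74.4 = 55.228%
Difference = 55.228 − 57.8619 = -2.6339 pp.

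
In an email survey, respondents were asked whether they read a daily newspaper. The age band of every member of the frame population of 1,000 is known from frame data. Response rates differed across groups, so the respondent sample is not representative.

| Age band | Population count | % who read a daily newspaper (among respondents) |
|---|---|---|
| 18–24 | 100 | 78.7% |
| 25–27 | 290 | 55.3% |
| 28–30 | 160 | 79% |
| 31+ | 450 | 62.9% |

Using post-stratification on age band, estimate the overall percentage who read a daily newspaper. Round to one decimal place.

64.9%

Post-stratification weights by population share, not respondent share:
  18–24: (100/1,000) × 78.7 = 7.87
  25–27: (290/1,000) × 55.3 = 16.037
  28–30: (160/1,000) × 79 = 12.64
  31+: (450/1,000) × 62.9 = 28.305
Post-stratified estimate = 64.852 → 64.9%.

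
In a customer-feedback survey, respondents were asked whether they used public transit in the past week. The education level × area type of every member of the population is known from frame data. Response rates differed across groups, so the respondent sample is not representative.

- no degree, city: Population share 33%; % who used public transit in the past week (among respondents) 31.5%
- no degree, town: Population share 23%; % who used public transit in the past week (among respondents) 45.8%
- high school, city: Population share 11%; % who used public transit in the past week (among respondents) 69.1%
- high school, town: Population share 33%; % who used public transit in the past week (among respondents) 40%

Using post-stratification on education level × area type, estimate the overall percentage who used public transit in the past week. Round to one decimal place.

Each cell contributes population-share × respondent value:
  no degree, city: 0.33 × 31.5 = 10.395
  no degree, town: 0.23 × 45.8 = 10.534
  high school, city: 0.11 × 69.1 = 7.601
  high school, town: 0.33 × 40 = 13.2
Post-stratified estimate = 41.73 → 41.7%.

41.7%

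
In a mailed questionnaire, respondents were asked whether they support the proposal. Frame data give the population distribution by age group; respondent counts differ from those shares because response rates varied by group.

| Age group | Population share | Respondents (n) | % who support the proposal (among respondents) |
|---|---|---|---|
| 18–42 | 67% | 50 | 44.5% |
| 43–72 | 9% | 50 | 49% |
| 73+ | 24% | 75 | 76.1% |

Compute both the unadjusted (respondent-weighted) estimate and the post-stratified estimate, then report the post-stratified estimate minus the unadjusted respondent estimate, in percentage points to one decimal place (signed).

Naive respondent-only estimate (weights = respondent counts):
  (50/175)×44.5 + (50/175)×49 + (75/175)×76.1 = 59.3286%
Reweighting by population age group shares:
  0.67×44.5 + 0.09×49 + 0.24×76.1 = 52.489%
Difference = 52.489 − 59.3286 = -6.8396 pp.

-6.8 percentage points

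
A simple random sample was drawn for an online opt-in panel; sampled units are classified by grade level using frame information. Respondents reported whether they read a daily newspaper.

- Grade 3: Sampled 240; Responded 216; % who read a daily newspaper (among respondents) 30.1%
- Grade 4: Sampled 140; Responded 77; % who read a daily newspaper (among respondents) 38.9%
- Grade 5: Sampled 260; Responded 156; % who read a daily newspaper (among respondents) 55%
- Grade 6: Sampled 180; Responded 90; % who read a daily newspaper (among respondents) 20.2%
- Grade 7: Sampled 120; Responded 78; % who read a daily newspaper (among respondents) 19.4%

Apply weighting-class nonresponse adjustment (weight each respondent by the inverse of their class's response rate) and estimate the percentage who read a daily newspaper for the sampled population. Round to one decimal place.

35.0%

Class response rates: Grade 3 216/240 = 90%, Grade 4 77/140 = 55%, Grade 5 156/260 = 60%, Grade 6 90/180 = 50%, Grade 7 78/120 = 65%.
Inverse-response-rate weighting restores each class to its sampled count, so class totals weight by n_sampled:
  Grade 3: 240 × 30.1 = 7224
  Grade 4: 140 × 38.9 = 5446
  Grade 5: 260 × 55 = 14,300
  Grade 6: 180 × 20.2 = 3636
  Grade 7: 120 × 19.4 = 2328
Adjusted estimate = 32,934 / 940 = 35.0362 → 35.0%.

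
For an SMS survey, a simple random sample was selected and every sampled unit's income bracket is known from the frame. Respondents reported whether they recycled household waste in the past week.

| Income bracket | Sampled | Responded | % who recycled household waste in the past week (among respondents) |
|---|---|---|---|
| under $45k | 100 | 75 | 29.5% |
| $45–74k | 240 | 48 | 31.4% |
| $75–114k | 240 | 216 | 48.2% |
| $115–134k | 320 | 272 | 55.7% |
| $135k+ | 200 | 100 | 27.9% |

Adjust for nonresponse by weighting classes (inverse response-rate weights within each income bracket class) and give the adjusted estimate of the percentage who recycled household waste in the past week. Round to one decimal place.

Response rates by class: under $45k 75/100 = 75%, $45–74k 48/240 = 20%, $75–114k 216/240 = 90%, $115–134k 272/320 = 85%, $135k+ 100/200 = 50%.
Inverse-response-rate weighting restores each class to its sampled count, so class totals weight by n_sampled:
  under $45k: 100 × 29.5 = 2950
  $45–74k: 240 × 31.4 = 7536
  $75–114k: 240 × 48.2 = 11,568
  $115–134k: 320 × 55.7 = 17,824
  $135k+: 200 × 27.9 = 5580
Adjusted estimate = 45,458 / 1,100 = 41.3255 → 41.3%.

41.3%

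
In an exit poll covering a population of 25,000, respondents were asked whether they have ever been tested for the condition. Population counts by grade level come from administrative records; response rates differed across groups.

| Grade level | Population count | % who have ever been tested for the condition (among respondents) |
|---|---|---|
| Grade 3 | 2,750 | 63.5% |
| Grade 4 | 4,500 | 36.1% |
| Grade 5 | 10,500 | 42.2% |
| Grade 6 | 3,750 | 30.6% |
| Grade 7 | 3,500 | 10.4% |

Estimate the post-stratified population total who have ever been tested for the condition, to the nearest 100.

Apply each group's respondent rate to its population count:
  Grade 3: 2,750 × 63.5% = 1746.25
  Grade 4: 4,500 × 36.1% = 1624.5
  Grade 5: 10,500 × 42.2% = 4431
  Grade 6: 3,750 × 30.6% = 1147.5
  Grade 7: 3,500 × 10.4% = 364
Estimated total = 9313.25 → 9,300.

9,300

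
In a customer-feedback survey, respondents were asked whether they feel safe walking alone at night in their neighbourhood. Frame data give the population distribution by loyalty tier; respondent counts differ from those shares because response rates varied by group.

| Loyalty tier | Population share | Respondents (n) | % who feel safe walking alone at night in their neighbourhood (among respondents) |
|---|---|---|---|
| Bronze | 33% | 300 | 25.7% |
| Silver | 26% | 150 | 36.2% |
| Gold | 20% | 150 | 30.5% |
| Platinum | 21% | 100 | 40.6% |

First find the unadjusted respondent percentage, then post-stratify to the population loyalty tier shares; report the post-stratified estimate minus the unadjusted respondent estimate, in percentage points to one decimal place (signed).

Naive respondent-only estimate (weights = respondent counts):
  (300/700)×25.7 + (150/700)×36.2 + (150/700)×30.5 + (100/700)×40.6 = 31.1071%
Post-stratified estimate weights by population shares:
  0.33×25.7 + 0.26×36.2 + 0.2×30.5 + 0.21×40.6 = 32.519%
Difference = 32.519 − 31.1071 = 1.4119 pp.

+1.4 percentage points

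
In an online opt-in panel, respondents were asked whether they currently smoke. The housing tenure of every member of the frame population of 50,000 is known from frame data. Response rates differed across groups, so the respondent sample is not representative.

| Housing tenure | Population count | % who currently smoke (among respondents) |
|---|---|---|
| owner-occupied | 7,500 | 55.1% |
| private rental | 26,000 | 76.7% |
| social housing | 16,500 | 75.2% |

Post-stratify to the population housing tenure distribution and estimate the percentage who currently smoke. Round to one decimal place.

Post-stratification weights by population share, not respondent share:
  owner-occupied: (7,500/50,000) × 55.1 = 8.265
  private rental: (26,000/50,000) × 76.7 = 39.884
  social housing: (16,500/50,000) × 75.2 = 24.816
Post-stratified estimate = 72.965 → 73.0%.

73.0%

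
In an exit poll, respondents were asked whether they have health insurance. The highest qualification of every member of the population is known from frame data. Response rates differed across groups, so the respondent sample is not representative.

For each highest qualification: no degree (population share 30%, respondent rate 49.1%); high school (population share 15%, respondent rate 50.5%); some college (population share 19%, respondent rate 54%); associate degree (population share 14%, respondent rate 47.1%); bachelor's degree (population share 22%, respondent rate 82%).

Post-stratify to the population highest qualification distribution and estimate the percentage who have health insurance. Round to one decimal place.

Each cell contributes population-share × respondent value:
  no degree: 0.3 × 49.1 = 14.73
  high school: 0.15 × 50.5 = 7.575
  some college: 0.19 × 54 = 10.26
  associate degree: 0.14 × 47.1 = 6.594
  bachelor's degree: 0.22 × 82 = 18.04
Post-stratified estimate = 57.199 → 57.2%.

57.2%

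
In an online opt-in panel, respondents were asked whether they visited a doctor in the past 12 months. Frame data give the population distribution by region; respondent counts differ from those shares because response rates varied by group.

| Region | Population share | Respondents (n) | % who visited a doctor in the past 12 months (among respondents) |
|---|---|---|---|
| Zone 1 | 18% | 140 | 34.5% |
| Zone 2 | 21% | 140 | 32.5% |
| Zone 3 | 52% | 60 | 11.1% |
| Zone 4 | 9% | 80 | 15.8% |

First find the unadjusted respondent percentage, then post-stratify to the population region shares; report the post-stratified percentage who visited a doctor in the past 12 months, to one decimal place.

20.2%

Naive respondent-only estimate (weights = respondent counts):
  (140/420)×34.5 + (140/420)×32.5 + (60/420)×11.1 + (80/420)×15.8 = 26.9286%
Reweighting by population region shares:
  0.18×34.5 + 0.21×32.5 + 0.52×11.1 + 0.09×15.8 = 20.229%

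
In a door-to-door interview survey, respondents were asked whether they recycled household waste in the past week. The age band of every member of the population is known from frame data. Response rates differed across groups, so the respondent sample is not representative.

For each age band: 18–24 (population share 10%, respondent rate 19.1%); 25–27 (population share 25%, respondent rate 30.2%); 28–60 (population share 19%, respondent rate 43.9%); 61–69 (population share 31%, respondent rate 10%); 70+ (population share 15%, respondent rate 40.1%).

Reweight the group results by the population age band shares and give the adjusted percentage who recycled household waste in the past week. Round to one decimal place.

Each cell contributes population-share × respondent value:
  18–24: 0.1 × 19.1 = 1.91
  25–27: 0.25 × 30.2 = 7.55
  28–60: 0.19 × 43.9 = 8.341
  61–69: 0.31 × 10 = 3.1
  70+: 0.15 × 40.1 = 6.015
Post-stratified estimate = 26.916 → 26.9%.

26.9%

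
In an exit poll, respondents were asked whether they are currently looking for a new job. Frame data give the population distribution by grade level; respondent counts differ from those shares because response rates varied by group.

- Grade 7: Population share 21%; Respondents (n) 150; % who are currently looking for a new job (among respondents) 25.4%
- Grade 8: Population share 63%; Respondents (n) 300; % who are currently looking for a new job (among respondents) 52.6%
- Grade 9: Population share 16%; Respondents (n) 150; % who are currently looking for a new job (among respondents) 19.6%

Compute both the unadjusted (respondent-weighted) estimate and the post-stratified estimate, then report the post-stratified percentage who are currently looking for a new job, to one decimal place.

Unadjusted (pooled respondent) estimate weights by respondent counts:
  (150/600)×25.4 + (300/600)×52.6 + (150/600)×19.6 = 37.55%
Post-stratified estimate weights by population shares:
  0.21×25.4 + 0.63×52.6 + 0.16×19.6 = 41.608%

41.6%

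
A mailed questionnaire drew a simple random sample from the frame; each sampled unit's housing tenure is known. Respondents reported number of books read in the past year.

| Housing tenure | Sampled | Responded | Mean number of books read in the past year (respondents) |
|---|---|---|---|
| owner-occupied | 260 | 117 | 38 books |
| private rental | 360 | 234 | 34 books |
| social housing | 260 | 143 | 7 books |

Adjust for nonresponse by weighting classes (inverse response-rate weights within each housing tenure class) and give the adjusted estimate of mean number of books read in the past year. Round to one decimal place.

Response rates by class: owner-occupied 117/260 = 45%, private rental 234/360 = 65%, social housing 143/260 = 55%.
Weighting each respondent by the inverse class response rate inflates each class back to its sampled size, so the class weight is n_sampled:
  owner-occupied: 260 × 38 = 9880
  private rental: 360 × 34 = 12,240
  social housing: 260 × 7 = 1820
Adjusted estimate = 23,940 / 880 = 27.2045 → 27.2.

27.2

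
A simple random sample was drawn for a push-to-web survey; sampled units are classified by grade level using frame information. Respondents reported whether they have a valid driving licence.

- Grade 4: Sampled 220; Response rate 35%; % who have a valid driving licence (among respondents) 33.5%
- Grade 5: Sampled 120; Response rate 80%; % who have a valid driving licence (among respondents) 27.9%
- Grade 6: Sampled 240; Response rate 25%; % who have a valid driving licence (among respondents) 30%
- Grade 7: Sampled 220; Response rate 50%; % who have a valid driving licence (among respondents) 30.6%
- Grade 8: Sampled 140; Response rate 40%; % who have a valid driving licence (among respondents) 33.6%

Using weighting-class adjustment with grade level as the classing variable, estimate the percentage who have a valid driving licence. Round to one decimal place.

Weighting each respondent by the inverse class response rate inflates each class back to its sampled size, so the class weight is n_sampled:
  Grade 4: 220 × 33.5 = 7370
  Grade 5: 120 × 27.9 = 3348
  Grade 6: 240 × 30 = 7200
  Grade 7: 220 × 30.6 = 6732
  Grade 8: 140 × 33.6 = 4704
Adjusted estimate = 29,354 / 940 = 31.2277 → 31.2%.

31.2%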